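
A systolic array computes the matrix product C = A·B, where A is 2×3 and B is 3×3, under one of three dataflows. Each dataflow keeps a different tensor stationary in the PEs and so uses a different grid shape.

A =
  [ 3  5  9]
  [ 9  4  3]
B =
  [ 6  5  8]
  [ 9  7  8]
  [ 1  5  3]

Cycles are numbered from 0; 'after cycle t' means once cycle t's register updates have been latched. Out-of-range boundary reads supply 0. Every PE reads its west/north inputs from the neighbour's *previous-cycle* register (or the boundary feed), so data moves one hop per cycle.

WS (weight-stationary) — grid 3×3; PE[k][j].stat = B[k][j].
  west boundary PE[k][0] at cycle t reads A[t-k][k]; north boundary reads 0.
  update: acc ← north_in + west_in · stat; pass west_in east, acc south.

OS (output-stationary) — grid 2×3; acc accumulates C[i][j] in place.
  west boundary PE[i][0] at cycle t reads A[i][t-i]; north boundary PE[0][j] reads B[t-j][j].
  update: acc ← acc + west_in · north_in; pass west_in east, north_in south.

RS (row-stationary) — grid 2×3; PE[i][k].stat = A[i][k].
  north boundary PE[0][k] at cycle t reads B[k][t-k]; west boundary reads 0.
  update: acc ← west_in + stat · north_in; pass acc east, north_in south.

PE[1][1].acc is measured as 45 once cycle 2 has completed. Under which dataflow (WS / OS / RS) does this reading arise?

dataflow = OS

WS [3×3] PE[1][1] across cycles:
  0: (1,1).acc=0  regs=<0,0>
  1: (1,1).acc=0  regs=<0,0>
  2: (1,1).acc=50  regs=<5,50>
OS [2×3] PE[1][1] across cycles:
  0: (1,1).acc=0  regs=<0,0>
  1: (1,1).acc=0  regs=<0,0>
  2: (1,1).acc=45  regs=<9,5>
RS [2×3] PE[1][1] across cycles:
  0: (1,1).acc=0  regs=<0,0>
  1: (1,1).acc=0  regs=<0,0>
  2: (1,1).acc=90  regs=<90,9>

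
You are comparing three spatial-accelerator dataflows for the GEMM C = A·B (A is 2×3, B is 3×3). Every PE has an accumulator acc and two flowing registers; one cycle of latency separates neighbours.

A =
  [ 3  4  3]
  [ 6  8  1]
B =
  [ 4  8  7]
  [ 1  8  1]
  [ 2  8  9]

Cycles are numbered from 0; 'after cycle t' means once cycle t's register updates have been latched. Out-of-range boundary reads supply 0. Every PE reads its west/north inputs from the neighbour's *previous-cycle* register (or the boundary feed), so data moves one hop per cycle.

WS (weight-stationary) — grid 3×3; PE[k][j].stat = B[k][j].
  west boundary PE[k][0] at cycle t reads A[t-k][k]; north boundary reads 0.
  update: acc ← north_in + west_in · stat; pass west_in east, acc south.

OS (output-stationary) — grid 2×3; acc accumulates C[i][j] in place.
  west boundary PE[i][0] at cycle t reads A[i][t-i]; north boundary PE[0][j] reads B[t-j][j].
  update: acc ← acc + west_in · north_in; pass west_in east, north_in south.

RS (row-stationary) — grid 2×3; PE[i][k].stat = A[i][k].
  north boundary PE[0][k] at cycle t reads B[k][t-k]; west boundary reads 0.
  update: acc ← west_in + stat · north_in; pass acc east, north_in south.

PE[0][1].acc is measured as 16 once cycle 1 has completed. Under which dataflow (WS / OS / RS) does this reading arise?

dataflow = RS

WS (3×3 grid), PE[0][1]:
  [0] (0,1) acc=0 (h:0 v:0)
  [1] (0,1) acc=24 (h:3 v:24)
OS (2×3 grid), PE[0][1]:
  [0] (0,1) acc=0 (h:0 v:0)
  [1] (0,1) acc=24 (h:3 v:8)
RS (2×3 grid), PE[0][1]:
  [0] (0,1) acc=0 (h:0 v:0)
  [1] (0,1) acc=16 (h:16 v:1)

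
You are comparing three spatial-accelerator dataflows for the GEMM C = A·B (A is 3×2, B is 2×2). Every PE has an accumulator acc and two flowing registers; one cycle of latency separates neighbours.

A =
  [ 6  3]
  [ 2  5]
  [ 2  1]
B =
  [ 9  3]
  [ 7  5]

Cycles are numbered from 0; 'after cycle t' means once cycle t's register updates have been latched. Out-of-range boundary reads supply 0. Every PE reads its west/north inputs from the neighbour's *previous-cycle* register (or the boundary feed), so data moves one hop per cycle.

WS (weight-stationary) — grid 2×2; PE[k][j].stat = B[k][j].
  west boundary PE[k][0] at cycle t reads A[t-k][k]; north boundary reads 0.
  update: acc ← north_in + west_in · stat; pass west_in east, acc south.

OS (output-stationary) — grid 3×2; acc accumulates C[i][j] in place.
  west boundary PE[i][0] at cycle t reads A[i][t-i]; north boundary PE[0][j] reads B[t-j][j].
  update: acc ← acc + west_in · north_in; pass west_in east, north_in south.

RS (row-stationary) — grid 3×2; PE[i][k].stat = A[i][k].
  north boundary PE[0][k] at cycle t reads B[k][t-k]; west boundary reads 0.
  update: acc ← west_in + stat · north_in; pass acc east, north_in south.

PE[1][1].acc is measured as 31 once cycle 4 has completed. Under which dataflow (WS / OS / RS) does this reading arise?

WS [2×2] PE[1][1] across cycles:
  cycle 0: PE[1][1] → acc 0, east 0, south 0
  cycle 1: PE[1][1] → acc 0, east 0, south 0
  cycle 2: PE[1][1] → acc 33, east 3, south 33
  cycle 3: PE[1][1] → acc 31, east 5, south 31
  cycle 4: PE[1][1] → acc 11, east 1, south 11
OS [3×2] PE[1][1] across cycles:
  cycle 0: PE[1][1] → acc 0, east 0, south 0
  cycle 1: PE[1][1] → acc 0, east 0, south 0
  cycle 2: PE[1][1] → acc 6, east 2, south 3
  cycle 3: PE[1][1] → acc 31, east 5, south 5
  cycle 4: PE[1][1] → acc 31, east 0, south 0
RS [3×2] PE[1][1] across cycles:
  cycle 0: PE[1][1] → acc 0, east 0, south 0
  cycle 1: PE[1][1] → acc 0, east 0, south 0
  cycle 2: PE[1][1] → acc 53, east 53, south 7
  cycle 3: PE[1][1] → acc 31, east 31, south 5
  cycle 4: PE[1][1] → acc 0, east 0, south 0

dataflow = OS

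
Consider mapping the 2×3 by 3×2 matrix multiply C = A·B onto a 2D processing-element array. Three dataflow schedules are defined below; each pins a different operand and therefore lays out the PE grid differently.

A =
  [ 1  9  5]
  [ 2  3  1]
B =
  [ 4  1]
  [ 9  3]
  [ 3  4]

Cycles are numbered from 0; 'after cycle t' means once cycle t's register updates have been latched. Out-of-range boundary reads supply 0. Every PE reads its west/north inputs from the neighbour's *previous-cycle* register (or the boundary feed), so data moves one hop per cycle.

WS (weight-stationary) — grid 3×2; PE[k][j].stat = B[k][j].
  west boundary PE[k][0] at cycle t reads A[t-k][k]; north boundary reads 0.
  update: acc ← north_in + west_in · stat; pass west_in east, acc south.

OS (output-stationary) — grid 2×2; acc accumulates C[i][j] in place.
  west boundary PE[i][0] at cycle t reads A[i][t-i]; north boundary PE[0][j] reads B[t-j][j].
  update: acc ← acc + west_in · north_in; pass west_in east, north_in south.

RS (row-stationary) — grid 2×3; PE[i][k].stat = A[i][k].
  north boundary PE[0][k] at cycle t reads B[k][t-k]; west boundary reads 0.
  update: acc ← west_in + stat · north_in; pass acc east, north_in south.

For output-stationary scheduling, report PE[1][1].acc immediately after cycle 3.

OS (2×2). Following PE[1][1] plus its west/north inputs:
  step 0 · PE0,1: acc=0; fwd→0 fwd↓0
  step 0 · PE1,0: acc=0; fwd→0 fwd↓0
  step 0 · PE1,1: acc=0; fwd→0 fwd↓0
  step 1 · PE0,1: acc=1; fwd→1 fwd↓1
  step 1 · PE1,0: acc=8; fwd→2 fwd↓4
  step 1 · PE1,1: acc=0; fwd→0 fwd↓0
  step 2 · PE0,1: acc=28; fwd→9 fwd↓3
  step 2 · PE1,0: acc=35; fwd→3 fwd↓9
  step 2 · PE1,1: acc=2; fwd→2 fwd↓1
  step 3 · PE0,1: acc=48; fwd→5 fwd↓4
  step 3 · PE1,0: acc=38; fwd→1 fwd↓3
  step 3 · PE1,1: acc=11; fwd→3 fwd↓3

PE[1][1].acc = 11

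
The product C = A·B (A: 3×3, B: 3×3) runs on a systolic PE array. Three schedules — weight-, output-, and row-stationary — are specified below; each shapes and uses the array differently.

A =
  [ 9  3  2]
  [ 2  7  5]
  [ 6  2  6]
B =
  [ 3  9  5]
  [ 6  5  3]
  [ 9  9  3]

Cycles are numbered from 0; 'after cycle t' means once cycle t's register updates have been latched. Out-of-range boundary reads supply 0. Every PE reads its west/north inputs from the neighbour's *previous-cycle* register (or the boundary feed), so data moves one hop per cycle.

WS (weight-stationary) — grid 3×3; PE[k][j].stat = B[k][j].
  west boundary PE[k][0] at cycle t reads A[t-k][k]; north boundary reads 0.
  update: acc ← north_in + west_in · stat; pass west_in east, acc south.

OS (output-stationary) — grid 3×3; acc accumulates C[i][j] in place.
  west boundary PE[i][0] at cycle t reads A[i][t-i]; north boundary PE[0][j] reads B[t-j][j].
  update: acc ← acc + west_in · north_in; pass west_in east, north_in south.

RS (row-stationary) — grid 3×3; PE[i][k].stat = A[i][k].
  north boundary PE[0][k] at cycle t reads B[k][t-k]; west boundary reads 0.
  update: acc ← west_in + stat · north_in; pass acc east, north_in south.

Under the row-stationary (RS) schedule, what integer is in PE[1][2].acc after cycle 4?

PE[1][2].acc = 98

Tracing RS — 3×3 array, target PE[1][2]:
  step 0 · PE0,2: acc=0; fwd→0 fwd↓0
  step 0 · PE1,1: acc=0; fwd→0 fwd↓0
  step 0 · PE1,2: acc=0; fwd→0 fwd↓0
  step 1 · PE0,2: acc=0; fwd→0 fwd↓0
  step 1 · PE1,1: acc=0; fwd→0 fwd↓0
  step 1 · PE1,2: acc=0; fwd→0 fwd↓0
  step 2 · PE0,2: acc=63; fwd→63 fwd↓9
  step 2 · PE1,1: acc=48; fwd→48 fwd↓6
  step 2 · PE1,2: acc=0; fwd→0 fwd↓0
  step 3 · PE0,2: acc=114; fwd→114 fwd↓9
  step 3 · PE1,1: acc=53; fwd→53 fwd↓5
  step 3 · PE1,2: acc=93; fwd→93 fwd↓9
  step 4 · PE0,2: acc=60; fwd→60 fwd↓3
  step 4 · PE1,1: acc=31; fwd→31 fwd↓3
  step 4 · PE1,2: acc=98; fwd→98 fwd↓9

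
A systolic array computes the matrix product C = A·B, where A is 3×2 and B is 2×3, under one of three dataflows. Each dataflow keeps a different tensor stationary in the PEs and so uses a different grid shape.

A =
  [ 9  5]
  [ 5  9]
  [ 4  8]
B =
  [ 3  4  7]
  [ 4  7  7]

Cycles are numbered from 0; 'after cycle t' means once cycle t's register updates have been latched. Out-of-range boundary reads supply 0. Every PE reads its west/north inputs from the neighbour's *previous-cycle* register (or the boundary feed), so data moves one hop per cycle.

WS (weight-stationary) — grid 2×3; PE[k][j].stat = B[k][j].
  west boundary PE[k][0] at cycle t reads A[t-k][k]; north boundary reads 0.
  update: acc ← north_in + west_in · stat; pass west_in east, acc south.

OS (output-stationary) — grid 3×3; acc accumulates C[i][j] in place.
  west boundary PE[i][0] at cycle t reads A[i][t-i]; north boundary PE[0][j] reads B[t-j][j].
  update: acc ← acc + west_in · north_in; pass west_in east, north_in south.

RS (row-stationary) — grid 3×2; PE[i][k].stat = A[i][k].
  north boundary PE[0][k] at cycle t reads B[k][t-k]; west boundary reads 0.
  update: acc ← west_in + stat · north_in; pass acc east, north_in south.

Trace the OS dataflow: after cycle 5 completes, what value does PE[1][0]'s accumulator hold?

Tracing OS — 3×3 array, target PE[1][0]:
  [0] (0,0) acc=27 (h:9 v:3)
  [0] (1,0) acc=0 (h:0 v:0)
  [1] (0,0) acc=47 (h:5 v:4)
  [1] (1,0) acc=15 (h:5 v:3)
  [2] (0,0) acc=47 (h:0 v:0)
  [2] (1,0) acc=51 (h:9 v:4)
  [3] (0,0) acc=47 (h:0 v:0)
  [3] (1,0) acc=51 (h:0 v:0)
  [4] (0,0) acc=47 (h:0 v:0)
  [4] (1,0) acc=51 (h:0 v:0)
  [5] (0,0) acc=47 (h:0 v:0)
  [5] (1,0) acc=51 (h:0 v:0)

PE[1][0].acc = 51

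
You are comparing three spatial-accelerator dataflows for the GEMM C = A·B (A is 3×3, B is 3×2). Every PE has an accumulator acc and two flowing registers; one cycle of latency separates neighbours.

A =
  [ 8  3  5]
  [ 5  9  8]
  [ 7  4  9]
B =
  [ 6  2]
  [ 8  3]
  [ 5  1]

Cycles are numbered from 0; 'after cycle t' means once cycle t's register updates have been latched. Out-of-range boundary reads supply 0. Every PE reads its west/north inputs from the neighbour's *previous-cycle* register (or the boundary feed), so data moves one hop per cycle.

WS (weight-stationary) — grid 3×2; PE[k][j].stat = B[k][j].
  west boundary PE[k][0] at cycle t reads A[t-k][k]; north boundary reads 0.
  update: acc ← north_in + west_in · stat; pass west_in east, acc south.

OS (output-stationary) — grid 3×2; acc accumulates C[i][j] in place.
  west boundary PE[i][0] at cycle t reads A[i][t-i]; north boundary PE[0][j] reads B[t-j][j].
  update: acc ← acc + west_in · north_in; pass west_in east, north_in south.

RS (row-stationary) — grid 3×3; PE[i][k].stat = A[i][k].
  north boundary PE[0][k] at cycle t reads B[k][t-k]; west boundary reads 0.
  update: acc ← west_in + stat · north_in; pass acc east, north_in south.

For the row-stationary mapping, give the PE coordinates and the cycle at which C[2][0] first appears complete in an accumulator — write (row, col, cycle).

RS: C[2][0] accumulates in PE[2][2]:
  c0 r2c2: 0 / 0 / 0
  c1 r2c2: 0 / 0 / 0
  c2 r2c2: 0 / 0 / 0
  c3 r2c2: 0 / 0 / 0
  c4 r2c2: 119 / 119 / 5

(row, col, cycle) = (2, 2, 4)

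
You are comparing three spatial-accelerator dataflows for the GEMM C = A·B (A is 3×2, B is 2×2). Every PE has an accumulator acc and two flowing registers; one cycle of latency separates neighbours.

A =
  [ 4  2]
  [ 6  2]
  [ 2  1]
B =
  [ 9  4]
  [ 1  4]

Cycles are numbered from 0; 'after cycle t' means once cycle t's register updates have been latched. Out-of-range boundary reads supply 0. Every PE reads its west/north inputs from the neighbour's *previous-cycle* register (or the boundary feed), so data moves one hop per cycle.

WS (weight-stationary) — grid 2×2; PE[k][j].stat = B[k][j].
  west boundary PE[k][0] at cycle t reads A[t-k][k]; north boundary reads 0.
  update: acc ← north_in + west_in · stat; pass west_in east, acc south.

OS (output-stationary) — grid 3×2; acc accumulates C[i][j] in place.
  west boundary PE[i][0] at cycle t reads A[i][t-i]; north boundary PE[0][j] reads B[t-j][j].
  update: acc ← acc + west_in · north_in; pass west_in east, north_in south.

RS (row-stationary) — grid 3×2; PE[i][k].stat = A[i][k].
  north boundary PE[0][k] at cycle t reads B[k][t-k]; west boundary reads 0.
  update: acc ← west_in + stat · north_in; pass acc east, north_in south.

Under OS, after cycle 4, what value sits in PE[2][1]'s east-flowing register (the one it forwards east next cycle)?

register = 1

OS 3×2: PE[2][1] cycle-by-cycle (with neighbour feeds):
  t=0 PE[1][1]: acc=0 h=0 v=0
  t=0 PE[2][0]: acc=0 h=0 v=0
  t=0 PE[2][1]: acc=0 h=0 v=0
  t=1 PE[1][1]: acc=0 h=0 v=0
  t=1 PE[2][0]: acc=0 h=0 v=0
  t=1 PE[2][1]: acc=0 h=0 v=0
  t=2 PE[1][1]: acc=24 h=6 v=4
  t=2 PE[2][0]: acc=18 h=2 v=9
  t=2 PE[2][1]: acc=0 h=0 v=0
  t=3 PE[1][1]: acc=32 h=2 v=4
  t=3 PE[2][0]: acc=19 h=1 v=1
  t=3 PE[2][1]: acc=8 h=2 v=4
  t=4 PE[1][1]: acc=32 h=0 v=0
  t=4 PE[2][0]: acc=19 h=0 v=0
  t=4 PE[2][1]: acc=12 h=1 v=4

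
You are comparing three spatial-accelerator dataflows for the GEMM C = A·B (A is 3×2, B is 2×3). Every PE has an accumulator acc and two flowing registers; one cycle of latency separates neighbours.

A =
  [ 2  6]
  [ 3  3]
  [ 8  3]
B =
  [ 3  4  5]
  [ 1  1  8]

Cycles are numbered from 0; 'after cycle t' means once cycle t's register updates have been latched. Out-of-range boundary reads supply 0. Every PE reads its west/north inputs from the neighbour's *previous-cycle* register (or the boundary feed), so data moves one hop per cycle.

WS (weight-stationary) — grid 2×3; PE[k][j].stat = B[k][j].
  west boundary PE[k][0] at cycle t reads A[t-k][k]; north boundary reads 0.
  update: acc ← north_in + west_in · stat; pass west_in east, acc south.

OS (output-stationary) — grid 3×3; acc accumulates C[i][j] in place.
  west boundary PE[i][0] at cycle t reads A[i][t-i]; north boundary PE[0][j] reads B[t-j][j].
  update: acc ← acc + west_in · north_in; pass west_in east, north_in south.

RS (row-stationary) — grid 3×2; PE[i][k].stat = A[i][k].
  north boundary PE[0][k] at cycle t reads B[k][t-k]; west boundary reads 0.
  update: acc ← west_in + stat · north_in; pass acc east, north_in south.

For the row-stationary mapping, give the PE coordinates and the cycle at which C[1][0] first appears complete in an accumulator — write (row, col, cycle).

RS: C[1][0] accumulates in PE[1][1]:
  c0 r1c1: 0 / 0 / 0
  c1 r1c1: 0 / 0 / 0
  c2 r1c1: 12 / 12 / 1

(row, col, cycle) = (1, 1, 2)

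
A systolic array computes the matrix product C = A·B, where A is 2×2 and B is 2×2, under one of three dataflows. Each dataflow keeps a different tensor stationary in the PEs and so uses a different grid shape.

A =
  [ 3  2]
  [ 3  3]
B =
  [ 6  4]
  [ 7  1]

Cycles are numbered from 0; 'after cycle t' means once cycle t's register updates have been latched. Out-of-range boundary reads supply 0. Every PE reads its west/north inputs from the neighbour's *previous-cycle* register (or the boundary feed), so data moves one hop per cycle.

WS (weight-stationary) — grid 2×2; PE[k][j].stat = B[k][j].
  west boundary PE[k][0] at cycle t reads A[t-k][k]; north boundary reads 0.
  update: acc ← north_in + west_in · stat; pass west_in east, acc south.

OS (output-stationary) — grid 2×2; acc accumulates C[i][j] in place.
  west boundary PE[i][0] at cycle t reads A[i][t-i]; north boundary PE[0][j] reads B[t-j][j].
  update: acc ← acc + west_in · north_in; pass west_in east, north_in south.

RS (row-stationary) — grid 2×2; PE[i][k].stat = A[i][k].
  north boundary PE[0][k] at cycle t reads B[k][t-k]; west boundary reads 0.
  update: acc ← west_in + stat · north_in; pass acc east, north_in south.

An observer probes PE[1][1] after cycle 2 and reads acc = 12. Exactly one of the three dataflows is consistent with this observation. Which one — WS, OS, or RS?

Under WS (2×2), PE[1][1]:
  [0] (1,1) acc=0 (h:0 v:0)
  [1] (1,1) acc=0 (h:0 v:0)
  [2] (1,1) acc=14 (h:2 v:14)
Under OS (2×2), PE[1][1]:
  [0] (1,1) acc=0 (h:0 v:0)
  [1] (1,1) acc=0 (h:0 v:0)
  [2] (1,1) acc=12 (h:3 v:4)
Under RS (2×2), PE[1][1]:
  [0] (1,1) acc=0 (h:0 v:0)
  [1] (1,1) acc=0 (h:0 v:0)
  [2] (1,1) acc=39 (h:39 v:7)

dataflow = OS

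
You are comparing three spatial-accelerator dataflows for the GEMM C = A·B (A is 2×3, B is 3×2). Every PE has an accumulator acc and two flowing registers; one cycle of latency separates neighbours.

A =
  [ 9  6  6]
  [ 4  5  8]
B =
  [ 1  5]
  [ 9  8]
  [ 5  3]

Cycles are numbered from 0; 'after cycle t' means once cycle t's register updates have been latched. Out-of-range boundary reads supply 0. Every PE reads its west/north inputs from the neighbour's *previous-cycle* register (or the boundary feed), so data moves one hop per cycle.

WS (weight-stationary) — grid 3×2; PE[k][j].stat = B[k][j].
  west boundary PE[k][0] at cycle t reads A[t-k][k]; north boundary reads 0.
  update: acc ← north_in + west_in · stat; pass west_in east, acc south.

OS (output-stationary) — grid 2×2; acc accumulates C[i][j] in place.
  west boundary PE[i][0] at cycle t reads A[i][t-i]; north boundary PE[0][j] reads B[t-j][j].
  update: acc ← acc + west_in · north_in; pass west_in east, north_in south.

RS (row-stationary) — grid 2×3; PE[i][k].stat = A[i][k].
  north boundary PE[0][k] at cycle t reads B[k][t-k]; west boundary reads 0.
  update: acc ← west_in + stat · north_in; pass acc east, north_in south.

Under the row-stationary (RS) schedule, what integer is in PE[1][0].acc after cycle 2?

PE[1][0].acc = 20

Tracing RS — 2×3 array, target PE[1][0]:
  c0 r0c0: 9 / 9 / 1
  c0 r1c0: 0 / 0 / 0
  c1 r0c0: 45 / 45 / 5
  c1 r1c0: 4 / 4 / 1
  c2 r0c0: 0 / 0 / 0
  c2 r1c0: 20 / 20 / 5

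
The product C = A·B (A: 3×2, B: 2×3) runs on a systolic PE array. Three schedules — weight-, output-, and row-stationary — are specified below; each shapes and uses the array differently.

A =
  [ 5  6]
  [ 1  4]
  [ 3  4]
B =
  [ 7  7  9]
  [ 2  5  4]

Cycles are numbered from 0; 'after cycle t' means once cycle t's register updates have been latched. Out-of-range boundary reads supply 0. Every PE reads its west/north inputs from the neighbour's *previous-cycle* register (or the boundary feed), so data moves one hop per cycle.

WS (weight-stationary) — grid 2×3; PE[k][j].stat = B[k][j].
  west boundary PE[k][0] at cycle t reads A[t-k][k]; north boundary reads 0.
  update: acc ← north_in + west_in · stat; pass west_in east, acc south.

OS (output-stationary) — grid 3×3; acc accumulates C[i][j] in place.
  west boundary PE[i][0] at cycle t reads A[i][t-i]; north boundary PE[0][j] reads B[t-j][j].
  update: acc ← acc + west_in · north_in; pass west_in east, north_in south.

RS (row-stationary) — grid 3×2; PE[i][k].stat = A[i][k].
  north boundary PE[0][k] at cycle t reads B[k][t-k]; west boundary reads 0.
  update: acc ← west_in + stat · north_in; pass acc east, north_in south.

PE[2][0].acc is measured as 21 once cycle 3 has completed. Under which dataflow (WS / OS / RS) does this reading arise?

dataflow = RS

— WS: 2×3 array has no PE[2][0].
— OS: 3×3; PE[2][0] trace:
  cycle 0: PE[2][0] → acc 0, east 0, south 0
  cycle 1: PE[2][0] → acc 0, east 0, south 0
  cycle 2: PE[2][0] → acc 21, east 3, south 7
  cycle 3: PE[2][0] → acc 29, east 4, south 2
— RS: 3×2; PE[2][0] trace:
  cycle 0: PE[2][0] → acc 0, east 0, south 0
  cycle 1: PE[2][0] → acc 0, east 0, south 0
  cycle 2: PE[2][0] → acc 21, east 21, south 7
  cycle 3: PE[2][0] → acc 21, east 21, south 7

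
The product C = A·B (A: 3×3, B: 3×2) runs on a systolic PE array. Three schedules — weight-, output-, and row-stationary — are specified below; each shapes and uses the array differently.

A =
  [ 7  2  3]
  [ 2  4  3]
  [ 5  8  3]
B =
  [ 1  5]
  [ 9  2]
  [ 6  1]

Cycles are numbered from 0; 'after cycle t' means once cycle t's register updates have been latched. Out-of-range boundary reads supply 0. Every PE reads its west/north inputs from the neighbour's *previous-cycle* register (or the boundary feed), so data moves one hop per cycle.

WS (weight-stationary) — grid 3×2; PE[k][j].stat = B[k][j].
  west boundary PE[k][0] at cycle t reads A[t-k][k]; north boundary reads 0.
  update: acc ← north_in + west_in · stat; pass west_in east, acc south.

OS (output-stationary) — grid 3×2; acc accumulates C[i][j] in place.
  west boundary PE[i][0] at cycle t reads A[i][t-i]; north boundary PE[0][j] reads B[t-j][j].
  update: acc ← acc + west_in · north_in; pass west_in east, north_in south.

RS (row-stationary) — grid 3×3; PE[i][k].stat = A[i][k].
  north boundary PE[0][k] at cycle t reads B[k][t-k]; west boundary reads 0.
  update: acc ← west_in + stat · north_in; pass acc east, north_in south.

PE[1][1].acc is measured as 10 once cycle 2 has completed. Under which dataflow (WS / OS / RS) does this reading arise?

WS (3×2 grid), PE[1][1]:
  c0 r1c1: 0 / 0 / 0
  c1 r1c1: 0 / 0 / 0
  c2 r1c1: 39 / 2 / 39
OS (3×2 grid), PE[1][1]:
  c0 r1c1: 0 / 0 / 0
  c1 r1c1: 0 / 0 / 0
  c2 r1c1: 10 / 2 / 5
RS (3×3 grid), PE[1][1]:
  c0 r1c1: 0 / 0 / 0
  c1 r1c1: 0 / 0 / 0
  c2 r1c1: 38 / 38 / 9

dataflow = OS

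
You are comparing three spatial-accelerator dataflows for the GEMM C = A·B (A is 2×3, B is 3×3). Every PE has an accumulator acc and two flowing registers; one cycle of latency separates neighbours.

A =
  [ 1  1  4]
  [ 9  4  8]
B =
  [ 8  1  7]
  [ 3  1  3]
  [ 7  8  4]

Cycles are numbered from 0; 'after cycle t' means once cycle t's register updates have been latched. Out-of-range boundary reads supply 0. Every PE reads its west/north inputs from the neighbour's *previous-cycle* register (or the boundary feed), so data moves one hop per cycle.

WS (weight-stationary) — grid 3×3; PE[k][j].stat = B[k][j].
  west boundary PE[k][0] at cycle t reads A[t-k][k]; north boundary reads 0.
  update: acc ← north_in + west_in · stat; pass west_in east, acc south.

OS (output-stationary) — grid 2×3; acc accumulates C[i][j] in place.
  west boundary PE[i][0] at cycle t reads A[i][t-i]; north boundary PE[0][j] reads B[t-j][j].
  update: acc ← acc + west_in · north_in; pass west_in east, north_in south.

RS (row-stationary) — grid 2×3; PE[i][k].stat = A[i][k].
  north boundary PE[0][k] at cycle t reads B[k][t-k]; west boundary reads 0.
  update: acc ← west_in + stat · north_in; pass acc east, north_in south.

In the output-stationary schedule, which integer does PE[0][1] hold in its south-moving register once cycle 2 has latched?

register = 1

OS on a 2×3 grid — tracing PE[0][1] and its feeders:
  c0 r0c0: 8 / 1 / 8
  c0 r0c1: 0 / 0 / 0
  c1 r0c0: 11 / 1 / 3
  c1 r0c1: 1 / 1 / 1
  c2 r0c0: 39 / 4 / 7
  c2 r0c1: 2 / 1 / 1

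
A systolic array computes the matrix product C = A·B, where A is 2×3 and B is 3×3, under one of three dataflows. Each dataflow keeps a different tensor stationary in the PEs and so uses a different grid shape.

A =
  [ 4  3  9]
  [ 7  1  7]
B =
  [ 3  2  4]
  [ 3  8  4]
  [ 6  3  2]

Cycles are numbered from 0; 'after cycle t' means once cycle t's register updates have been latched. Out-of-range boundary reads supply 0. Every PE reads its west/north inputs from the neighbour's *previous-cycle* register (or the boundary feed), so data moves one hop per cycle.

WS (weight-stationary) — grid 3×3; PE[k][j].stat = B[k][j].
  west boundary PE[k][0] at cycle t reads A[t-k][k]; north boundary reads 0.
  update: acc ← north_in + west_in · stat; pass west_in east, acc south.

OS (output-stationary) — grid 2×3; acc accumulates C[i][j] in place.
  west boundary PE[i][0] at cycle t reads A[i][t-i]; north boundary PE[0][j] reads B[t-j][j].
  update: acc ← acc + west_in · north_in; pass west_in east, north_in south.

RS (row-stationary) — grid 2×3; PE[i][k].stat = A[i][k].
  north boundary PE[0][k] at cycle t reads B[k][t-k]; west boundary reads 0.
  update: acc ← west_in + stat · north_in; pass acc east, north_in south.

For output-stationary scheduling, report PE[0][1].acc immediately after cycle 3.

PE[0][1].acc = 59

Tracing OS — 2×3 array, target PE[0][1]:
  cycle 0: PE[0][0] → acc 12, east 4, south 3
  cycle 0: PE[0][1] → acc 0, east 0, south 0
  cycle 1: PE[0][0] → acc 21, east 3, south 3
  cycle 1: PE[0][1] → acc 8, east 4, south 2
  cycle 2: PE[0][0] → acc 75, east 9, south 6
  cycle 2: PE[0][1] → acc 32, east 3, south 8
  cycle 3: PE[0][0] → acc 75, east 0, south 0
  cycle 3: PE[0][1] → acc 59, east 9, south 3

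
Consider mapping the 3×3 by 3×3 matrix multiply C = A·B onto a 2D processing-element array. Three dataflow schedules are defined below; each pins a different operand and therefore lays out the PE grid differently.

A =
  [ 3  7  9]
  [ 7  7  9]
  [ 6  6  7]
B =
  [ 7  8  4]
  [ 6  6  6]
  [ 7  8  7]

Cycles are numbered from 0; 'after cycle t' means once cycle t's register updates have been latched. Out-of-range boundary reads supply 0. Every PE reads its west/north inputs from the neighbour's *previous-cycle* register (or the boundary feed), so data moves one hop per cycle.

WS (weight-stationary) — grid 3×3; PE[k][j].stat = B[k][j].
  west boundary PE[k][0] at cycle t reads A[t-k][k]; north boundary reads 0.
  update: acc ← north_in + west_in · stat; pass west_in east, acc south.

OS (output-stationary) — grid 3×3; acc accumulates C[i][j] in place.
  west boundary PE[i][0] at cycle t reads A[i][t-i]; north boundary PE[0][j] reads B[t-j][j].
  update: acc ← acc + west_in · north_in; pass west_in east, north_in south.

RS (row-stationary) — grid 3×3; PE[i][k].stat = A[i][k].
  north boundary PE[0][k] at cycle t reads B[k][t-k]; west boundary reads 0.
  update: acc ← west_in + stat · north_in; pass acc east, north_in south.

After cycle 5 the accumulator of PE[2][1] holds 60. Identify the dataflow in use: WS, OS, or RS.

WS [3×3] PE[2][1] across cycles:
  after 0 — PE[2][1] acc=0, pass-E 0, pass-S 0
  after 1 — PE[2][1] acc=0, pass-E 0, pass-S 0
  after 2 — PE[2][1] acc=0, pass-E 0, pass-S 0
  after 3 — PE[2][1] acc=138, pass-E 9, pass-S 138
  after 4 — PE[2][1] acc=170, pass-E 9, pass-S 170
  after 5 — PE[2][1] acc=140, pass-E 7, pass-S 140
OS [3×3] PE[2][1] across cycles:
  after 0 — PE[2][1] acc=0, pass-E 0, pass-S 0
  after 1 — PE[2][1] acc=0, pass-E 0, pass-S 0
  after 2 — PE[2][1] acc=0, pass-E 0, pass-S 0
  after 3 — PE[2][1] acc=48, pass-E 6, pass-S 8
  after 4 — PE[2][1] acc=84, pass-E 6, pass-S 6
  after 5 — PE[2][1] acc=140, pass-E 7, pass-S 8
RS [3×3] PE[2][1] across cycles:
  after 0 — PE[2][1] acc=0, pass-E 0, pass-S 0
  after 1 — PE[2][1] acc=0, pass-E 0, pass-S 0
  after 2 — PE[2][1] acc=0, pass-E 0, pass-S 0
  after 3 — PE[2][1] acc=78, pass-E 78, pass-S 6
  after 4 — PE[2][1] acc=84, pass-E 84, pass-S 6
  after 5 — PE[2][1] acc=60, pass-E 60, pass-S 6

dataflow = RS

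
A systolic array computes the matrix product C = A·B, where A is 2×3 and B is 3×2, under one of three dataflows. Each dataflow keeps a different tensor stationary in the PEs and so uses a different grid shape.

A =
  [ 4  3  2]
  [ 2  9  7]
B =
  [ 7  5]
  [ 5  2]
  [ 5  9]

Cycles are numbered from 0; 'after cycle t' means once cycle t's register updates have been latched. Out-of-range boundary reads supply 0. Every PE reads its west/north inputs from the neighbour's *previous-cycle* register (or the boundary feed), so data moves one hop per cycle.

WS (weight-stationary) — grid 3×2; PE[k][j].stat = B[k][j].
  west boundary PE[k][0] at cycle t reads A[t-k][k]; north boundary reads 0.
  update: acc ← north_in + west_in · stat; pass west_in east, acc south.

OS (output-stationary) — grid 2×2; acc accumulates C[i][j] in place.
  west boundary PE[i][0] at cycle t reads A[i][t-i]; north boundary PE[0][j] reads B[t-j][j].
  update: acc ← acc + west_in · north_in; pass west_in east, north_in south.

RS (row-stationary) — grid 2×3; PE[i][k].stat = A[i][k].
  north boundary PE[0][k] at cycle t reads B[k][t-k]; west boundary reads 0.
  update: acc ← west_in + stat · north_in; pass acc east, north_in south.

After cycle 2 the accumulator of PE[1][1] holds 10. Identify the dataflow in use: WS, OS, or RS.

WS [3×2] PE[1][1] across cycles:
  cycle 0: PE[1][1] → acc 0, east 0, south 0
  cycle 1: PE[1][1] → acc 0, east 0, south 0
  cycle 2: PE[1][1] → acc 26, east 3, south 26
OS [2×2] PE[1][1] across cycles:
  cycle 0: PE[1][1] → acc 0, east 0, south 0
  cycle 1: PE[1][1] → acc 0, east 0, south 0
  cycle 2: PE[1][1] → acc 10, east 2, south 5
RS [2×3] PE[1][1] across cycles:
  cycle 0: PE[1][1] → acc 0, east 0, south 0
  cycle 1: PE[1][1] → acc 0, east 0, south 0
  cycle 2: PE[1][1] → acc 59, east 59, south 5

dataflow = OS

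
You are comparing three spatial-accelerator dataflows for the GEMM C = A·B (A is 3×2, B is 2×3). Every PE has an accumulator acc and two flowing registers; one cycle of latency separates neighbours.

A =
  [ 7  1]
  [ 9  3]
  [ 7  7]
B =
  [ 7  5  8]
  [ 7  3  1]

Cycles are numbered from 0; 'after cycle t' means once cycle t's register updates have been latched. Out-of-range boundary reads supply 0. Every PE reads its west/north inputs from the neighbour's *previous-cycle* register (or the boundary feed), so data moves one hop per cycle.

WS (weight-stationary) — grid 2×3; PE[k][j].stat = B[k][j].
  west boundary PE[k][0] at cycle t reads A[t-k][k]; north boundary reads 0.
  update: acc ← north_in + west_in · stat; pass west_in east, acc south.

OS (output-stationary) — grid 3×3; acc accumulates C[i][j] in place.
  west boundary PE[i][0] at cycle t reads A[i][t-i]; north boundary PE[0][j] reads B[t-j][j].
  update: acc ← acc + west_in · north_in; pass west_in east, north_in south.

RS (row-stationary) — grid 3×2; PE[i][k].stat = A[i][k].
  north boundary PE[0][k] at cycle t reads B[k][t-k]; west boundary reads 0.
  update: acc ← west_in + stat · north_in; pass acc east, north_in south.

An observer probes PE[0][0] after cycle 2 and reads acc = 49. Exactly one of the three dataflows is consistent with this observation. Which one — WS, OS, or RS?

dataflow = WS

WS [2×3] PE[0][0] across cycles:
  t=0 PE[0][0]: acc=49 h=7 v=49
  t=1 PE[0][0]: acc=63 h=9 v=63
  t=2 PE[0][0]: acc=49 h=7 v=49
OS [3×3] PE[0][0] across cycles:
  t=0 PE[0][0]: acc=49 h=7 v=7
  t=1 PE[0][0]: acc=56 h=1 v=7
  t=2 PE[0][0]: acc=56 h=0 v=0
RS [3×2] PE[0][0] across cycles:
  t=0 PE[0][0]: acc=49 h=49 v=7
  t=1 PE[0][0]: acc=35 h=35 v=5
  t=2 PE[0][0]: acc=56 h=56 v=8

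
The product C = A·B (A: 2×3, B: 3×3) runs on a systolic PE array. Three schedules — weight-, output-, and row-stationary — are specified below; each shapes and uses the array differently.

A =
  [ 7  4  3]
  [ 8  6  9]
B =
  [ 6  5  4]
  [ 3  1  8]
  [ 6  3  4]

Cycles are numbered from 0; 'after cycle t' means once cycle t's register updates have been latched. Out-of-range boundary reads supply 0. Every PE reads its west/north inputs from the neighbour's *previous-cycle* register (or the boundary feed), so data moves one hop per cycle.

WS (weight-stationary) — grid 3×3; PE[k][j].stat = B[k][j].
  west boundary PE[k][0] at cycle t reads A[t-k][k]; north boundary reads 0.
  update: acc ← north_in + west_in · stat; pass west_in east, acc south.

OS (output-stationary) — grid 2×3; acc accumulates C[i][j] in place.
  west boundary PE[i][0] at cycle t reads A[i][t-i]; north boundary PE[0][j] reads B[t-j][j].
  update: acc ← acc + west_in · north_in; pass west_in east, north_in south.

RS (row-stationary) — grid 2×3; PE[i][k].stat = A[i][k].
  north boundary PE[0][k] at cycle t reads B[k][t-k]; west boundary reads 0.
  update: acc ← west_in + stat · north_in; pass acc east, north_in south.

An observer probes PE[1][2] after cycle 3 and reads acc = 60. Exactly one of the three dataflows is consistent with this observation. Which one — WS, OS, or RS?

WS [3×3] PE[1][2] across cycles:
  c0 r1c2: 0 / 0 / 0
  c1 r1c2: 0 / 0 / 0
  c2 r1c2: 0 / 0 / 0
  c3 r1c2: 60 / 4 / 60
OS [2×3] PE[1][2] across cycles:
  c0 r1c2: 0 / 0 / 0
  c1 r1c2: 0 / 0 / 0
  c2 r1c2: 0 / 0 / 0
  c3 r1c2: 32 / 8 / 4
RS [2×3] PE[1][2] across cycles:
  c0 r1c2: 0 / 0 / 0
  c1 r1c2: 0 / 0 / 0
  c2 r1c2: 0 / 0 / 0
  c3 r1c2: 120 / 120 / 6

dataflow = WS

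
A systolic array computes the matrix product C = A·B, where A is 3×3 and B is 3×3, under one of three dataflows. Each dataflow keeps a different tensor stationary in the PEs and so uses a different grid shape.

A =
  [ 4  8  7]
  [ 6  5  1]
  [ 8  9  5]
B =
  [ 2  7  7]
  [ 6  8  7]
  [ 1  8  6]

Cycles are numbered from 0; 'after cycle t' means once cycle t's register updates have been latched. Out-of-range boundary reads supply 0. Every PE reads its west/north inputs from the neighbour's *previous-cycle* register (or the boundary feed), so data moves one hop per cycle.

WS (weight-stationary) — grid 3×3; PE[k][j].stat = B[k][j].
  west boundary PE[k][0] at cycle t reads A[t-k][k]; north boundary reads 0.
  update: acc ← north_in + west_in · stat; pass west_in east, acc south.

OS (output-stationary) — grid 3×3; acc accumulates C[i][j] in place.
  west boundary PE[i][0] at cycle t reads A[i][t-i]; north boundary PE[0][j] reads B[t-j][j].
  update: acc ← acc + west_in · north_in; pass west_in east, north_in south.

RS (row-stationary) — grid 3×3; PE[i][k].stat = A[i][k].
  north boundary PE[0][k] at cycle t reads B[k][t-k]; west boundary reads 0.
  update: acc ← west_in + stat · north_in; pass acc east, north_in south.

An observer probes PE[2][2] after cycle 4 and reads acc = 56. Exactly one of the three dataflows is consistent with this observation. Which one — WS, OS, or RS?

WS [3×3] PE[2][2] across cycles:
  cycle 0: PE[2][2] → acc 0, east 0, south 0
  cycle 1: PE[2][2] → acc 0, east 0, south 0
  cycle 2: PE[2][2] → acc 0, east 0, south 0
  cycle 3: PE[2][2] → acc 0, east 0, south 0
  cycle 4: PE[2][2] → acc 126, east 7, south 126
OS [3×3] PE[2][2] across cycles:
  cycle 0: PE[2][2] → acc 0, east 0, south 0
  cycle 1: PE[2][2] → acc 0, east 0, south 0
  cycle 2: PE[2][2] → acc 0, east 0, south 0
  cycle 3: PE[2][2] → acc 0, east 0, south 0
  cycle 4: PE[2][2] → acc 56, east 8, south 7
RS [3×3] PE[2][2] across cycles:
  cycle 0: PE[2][2] → acc 0, east 0, south 0
  cycle 1: PE[2][2] → acc 0, east 0, south 0
  cycle 2: PE[2][2] → acc 0, east 0, south 0
  cycle 3: PE[2][2] → acc 0, east 0, south 0
  cycle 4: PE[2][2] → acc 75, east 75, south 1

dataflow = OS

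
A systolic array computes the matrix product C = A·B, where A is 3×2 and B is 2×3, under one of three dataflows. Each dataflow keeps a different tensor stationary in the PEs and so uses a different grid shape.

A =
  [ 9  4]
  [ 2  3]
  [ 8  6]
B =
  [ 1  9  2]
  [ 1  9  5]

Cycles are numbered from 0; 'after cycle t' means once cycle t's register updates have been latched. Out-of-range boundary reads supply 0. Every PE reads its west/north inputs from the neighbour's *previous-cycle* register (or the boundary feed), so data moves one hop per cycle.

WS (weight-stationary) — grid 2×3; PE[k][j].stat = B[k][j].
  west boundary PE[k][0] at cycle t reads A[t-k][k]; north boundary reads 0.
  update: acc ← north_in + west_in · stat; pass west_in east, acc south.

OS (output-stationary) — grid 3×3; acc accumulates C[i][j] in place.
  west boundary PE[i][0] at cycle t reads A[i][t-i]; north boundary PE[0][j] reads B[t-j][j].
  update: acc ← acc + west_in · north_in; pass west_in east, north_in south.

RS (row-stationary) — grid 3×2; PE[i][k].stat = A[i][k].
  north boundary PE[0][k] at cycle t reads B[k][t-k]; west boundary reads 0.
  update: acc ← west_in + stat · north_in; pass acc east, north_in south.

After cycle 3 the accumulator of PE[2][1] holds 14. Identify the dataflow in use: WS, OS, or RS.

— WS: 2×3 array has no PE[2][1].
OS (3×3 grid), PE[2][1]:
  t=0 PE[2][1]: acc=0 h=0 v=0
  t=1 PE[2][1]: acc=0 h=0 v=0
  t=2 PE[2][1]: acc=0 h=0 v=0
  t=3 PE[2][1]: acc=72 h=8 v=9
RS (3×2 grid), PE[2][1]:
  t=0 PE[2][1]: acc=0 h=0 v=0
  t=1 PE[2][1]: acc=0 h=0 v=0
  t=2 PE[2][1]: acc=0 h=0 v=0
  t=3 PE[2][1]: acc=14 h=14 v=1

dataflow = RS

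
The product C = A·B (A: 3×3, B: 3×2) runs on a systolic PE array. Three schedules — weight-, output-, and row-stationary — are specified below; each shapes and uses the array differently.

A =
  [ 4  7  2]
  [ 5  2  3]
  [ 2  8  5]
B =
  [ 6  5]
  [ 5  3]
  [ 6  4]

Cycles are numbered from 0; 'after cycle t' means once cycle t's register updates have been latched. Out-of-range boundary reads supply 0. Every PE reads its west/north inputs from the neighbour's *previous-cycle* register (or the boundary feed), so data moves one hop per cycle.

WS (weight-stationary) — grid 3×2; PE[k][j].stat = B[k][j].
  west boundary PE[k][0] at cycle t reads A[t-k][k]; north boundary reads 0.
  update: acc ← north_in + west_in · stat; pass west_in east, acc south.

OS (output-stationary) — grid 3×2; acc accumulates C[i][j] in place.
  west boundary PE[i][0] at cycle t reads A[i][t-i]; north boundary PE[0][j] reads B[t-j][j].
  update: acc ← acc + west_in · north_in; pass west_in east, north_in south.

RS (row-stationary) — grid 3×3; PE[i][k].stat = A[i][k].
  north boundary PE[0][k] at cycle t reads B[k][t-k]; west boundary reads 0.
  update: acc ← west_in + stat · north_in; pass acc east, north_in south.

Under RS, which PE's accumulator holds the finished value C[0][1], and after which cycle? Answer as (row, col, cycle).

RS — PE[0][2] is where C[0][1] collects:
  @0  [0,2]  acc 0  |  →0  ↓0
  @1  [0,2]  acc 0  |  →0  ↓0
  @2  [0,2]  acc 71  |  →71  ↓6
  @3  [0,2]  acc 49  |  →49  ↓4

(row, col, cycle) = (0, 2, 3)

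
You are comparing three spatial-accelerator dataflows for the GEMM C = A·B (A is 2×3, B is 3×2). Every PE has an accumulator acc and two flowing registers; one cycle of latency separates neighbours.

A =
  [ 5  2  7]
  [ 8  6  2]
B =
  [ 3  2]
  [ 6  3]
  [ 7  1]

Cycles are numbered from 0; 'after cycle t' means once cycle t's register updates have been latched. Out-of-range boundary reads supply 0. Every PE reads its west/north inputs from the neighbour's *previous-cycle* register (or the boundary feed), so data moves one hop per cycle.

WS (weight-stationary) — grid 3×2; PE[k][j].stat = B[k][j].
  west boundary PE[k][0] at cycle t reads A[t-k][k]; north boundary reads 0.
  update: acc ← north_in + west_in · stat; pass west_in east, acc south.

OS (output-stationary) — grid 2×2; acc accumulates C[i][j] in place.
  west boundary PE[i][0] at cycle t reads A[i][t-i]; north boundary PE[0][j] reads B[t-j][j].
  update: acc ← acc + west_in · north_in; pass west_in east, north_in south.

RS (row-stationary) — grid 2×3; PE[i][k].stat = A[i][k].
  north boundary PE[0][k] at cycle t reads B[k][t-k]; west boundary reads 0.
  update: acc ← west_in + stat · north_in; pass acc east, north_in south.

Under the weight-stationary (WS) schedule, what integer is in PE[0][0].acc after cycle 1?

PE[0][0].acc = 24

WS (3×2). Following PE[0][0] plus its west/north inputs:
  step 0 · PE0,0: acc=15; fwd→5 fwd↓15
  step 1 · PE0,0: acc=24; fwd→8 fwd↓24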